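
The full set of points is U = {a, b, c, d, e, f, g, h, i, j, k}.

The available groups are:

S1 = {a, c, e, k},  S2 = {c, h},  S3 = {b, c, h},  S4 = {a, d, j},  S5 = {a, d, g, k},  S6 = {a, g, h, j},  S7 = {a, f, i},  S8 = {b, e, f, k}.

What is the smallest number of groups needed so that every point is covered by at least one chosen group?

5

S2 and S4 and S5 and S7 and S8 together: S2 ∪ S4 ∪ S5 ∪ S7 ∪ S8 = {a, b, c, d, e, f, g, h, i, j, k} — every point is covered.
No 4 of the 8 groups cover everything (all 70 combinations miss at least one point), so 5 is optimal.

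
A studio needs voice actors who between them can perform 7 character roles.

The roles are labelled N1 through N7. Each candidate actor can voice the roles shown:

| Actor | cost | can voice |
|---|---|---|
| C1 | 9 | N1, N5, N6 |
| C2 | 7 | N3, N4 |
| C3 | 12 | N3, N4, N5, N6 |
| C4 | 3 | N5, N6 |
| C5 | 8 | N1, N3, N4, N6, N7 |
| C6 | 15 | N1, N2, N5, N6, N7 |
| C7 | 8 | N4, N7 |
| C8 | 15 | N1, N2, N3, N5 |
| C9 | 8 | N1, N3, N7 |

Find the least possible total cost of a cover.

C2, C6 together cover every role (C2 ∪ C6 = {N1, N2, N3, N4, N5, N6, N7}); total cost 7 + 15 = 22.
The greedy pick C4, C5, C6 costs 26; no covering selection beats 22.

22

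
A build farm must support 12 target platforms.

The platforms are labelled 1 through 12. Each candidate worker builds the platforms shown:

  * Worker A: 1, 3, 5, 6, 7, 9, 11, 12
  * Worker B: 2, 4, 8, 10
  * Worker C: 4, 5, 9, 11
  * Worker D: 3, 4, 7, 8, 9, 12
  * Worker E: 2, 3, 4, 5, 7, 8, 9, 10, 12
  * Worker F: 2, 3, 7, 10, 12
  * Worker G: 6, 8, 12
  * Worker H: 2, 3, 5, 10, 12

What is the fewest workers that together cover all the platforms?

Take {A, E}. Their union is {1, 2, 3, 4, 5, 6, 7, 8, 9, 10, 11, 12}, which is all 12 platforms.
No single worker has all 12 platforms (the largest, E, has 9), so 2 is optimal.

2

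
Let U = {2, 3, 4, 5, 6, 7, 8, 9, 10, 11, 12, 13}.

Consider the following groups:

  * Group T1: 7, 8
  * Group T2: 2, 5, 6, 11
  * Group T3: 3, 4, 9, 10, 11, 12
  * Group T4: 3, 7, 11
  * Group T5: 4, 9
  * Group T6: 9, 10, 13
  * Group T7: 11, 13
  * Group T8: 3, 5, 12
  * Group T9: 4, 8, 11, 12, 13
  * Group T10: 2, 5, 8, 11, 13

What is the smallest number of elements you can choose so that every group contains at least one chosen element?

Take H = {7, 9, 11, 12}. Each listed group contains at least one of these, so H is a hitting set of size 4.
The groups T1, T5, T7, T8 are pairwise disjoint, so any hitting set needs a separate element for each — at least 4. Hence 4 is optimal.

4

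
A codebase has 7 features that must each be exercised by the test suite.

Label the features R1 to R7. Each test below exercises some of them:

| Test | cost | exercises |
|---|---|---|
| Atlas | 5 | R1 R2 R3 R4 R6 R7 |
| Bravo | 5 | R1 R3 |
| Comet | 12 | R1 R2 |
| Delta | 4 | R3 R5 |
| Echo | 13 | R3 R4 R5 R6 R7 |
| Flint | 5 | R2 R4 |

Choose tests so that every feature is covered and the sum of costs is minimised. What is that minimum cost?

9

Atlas, Delta together cover every feature (Atlas ∪ Delta = {R1, R2, R3, R4, R5, R6, R7}); total cost 5 + 4 = 9.
No covering selection has total cost below 9.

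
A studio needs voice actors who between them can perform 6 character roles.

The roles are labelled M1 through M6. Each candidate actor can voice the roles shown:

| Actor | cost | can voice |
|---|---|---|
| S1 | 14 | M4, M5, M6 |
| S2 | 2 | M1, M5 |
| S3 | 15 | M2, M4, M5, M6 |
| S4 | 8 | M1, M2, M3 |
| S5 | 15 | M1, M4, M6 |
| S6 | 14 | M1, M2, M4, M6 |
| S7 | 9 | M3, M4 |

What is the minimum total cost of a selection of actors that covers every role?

22

S1, S4 together cover every role (S1 ∪ S4 = {M1, M2, M3, M4, M5, M6}); total cost 14 + 8 = 22.
The greedy pick S2, S4, S1 costs 24; no covering selection beats 22.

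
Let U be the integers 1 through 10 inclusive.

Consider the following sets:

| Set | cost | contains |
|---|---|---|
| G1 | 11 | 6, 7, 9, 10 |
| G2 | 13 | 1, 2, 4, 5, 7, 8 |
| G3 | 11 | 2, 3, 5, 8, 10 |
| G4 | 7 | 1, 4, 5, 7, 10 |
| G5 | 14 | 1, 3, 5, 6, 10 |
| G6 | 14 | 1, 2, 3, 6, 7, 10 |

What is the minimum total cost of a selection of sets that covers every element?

G1, G3, G4 together cover every element (G1 ∪ G3 ∪ G4 = {1, 2, 3, 4, 5, 6, 7, 8, 9, 10}); total cost 11 + 11 + 7 = 29.
No covering selection has total cost below 29.

29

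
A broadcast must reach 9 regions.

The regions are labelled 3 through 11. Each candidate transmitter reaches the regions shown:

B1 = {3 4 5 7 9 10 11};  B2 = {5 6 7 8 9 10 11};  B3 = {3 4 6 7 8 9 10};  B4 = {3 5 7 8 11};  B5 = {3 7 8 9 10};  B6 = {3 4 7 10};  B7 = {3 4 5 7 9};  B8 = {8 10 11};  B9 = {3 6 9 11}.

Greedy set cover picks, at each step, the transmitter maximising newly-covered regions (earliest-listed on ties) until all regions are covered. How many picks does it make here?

Greedy: pick B1 (covers 7 new) → pick B2 (covers 2 new). Total picks: 2.

2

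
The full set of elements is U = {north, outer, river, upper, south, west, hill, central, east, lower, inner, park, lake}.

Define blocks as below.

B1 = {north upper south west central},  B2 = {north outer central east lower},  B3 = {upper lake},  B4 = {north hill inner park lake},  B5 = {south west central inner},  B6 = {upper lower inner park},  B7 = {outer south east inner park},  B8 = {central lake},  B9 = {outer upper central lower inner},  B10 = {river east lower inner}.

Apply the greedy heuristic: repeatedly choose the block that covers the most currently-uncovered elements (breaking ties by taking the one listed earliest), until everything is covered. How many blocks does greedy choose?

Greedy: pick B1 (covers 5 new) → pick B4 (covers 4 new) → pick B2 (covers 3 new) → pick B10 (covers 1 new). Total picks: 4.

4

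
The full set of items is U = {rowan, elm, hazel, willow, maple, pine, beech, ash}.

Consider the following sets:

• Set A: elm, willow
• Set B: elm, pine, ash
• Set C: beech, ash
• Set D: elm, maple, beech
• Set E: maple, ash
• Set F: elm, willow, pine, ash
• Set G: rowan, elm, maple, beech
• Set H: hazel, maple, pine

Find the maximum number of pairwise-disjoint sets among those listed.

A, C, H are pairwise disjoint (A={elm,willow}; C={beech,ash}; H={hazel,maple,pine}).
Every remaining set overlaps one of these, and no 4 of the listed sets are pairwise disjoint, so 3 is the maximum.

3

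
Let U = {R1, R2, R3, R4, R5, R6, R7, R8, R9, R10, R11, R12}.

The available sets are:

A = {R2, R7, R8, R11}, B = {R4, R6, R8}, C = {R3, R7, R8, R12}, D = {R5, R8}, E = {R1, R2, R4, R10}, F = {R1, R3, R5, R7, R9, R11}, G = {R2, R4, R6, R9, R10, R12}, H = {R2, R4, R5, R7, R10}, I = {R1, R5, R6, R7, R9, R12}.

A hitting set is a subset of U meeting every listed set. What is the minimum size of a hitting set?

3

The 3 elements {R1, R2, R8} hit every set.
No choice of 2 elements meets every set, so 3 is the minimum.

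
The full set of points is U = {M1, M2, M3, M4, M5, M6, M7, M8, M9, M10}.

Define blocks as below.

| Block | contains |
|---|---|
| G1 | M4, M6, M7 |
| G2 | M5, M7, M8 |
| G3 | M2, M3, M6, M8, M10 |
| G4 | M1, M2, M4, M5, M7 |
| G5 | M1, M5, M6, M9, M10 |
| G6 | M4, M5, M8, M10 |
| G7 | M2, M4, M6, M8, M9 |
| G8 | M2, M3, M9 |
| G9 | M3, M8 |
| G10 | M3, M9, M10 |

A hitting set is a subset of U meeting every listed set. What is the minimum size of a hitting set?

3

The 3 points {M3, M4, M5} hit every block.
No choice of 2 points meets every block, so 3 is the minimum.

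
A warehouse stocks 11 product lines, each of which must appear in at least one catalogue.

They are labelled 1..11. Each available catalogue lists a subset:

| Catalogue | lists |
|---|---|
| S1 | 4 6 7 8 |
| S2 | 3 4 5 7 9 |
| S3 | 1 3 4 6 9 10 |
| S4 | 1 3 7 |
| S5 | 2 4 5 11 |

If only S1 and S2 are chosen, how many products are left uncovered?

4

Union of S1, S2 = {3, 4, 5, 6, 7, 8, 9}.
Not covered: 1, 2, 10, 11 — 4 products.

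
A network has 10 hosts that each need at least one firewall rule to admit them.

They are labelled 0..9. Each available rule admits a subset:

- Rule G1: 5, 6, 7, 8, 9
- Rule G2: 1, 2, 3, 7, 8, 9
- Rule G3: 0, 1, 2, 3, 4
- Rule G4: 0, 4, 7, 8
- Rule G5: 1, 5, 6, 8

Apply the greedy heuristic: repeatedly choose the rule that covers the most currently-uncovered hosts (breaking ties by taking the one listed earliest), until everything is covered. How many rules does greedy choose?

3

Greedy: pick G2 (covers 6 new) → pick G1 (covers 2 new) → pick G3 (covers 2 new). Total picks: 3.
(The true minimum cover uses only 2 rules, so greedy is not optimal here.)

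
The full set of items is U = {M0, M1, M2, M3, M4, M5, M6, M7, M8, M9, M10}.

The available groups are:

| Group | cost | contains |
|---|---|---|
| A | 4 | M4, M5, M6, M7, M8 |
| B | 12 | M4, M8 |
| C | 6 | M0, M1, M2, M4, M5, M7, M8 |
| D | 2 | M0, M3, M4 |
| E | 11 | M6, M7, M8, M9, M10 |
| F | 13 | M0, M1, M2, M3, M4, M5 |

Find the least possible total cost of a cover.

19

C, D, E together cover every item (C ∪ D ∪ E = {M0, M1, M2, M3, M4, M5, M6, M7, M8, M9, M10}); total cost 6 + 2 + 11 = 19.
The greedy pick D, A, C, E costs 23; no covering selection beats 19.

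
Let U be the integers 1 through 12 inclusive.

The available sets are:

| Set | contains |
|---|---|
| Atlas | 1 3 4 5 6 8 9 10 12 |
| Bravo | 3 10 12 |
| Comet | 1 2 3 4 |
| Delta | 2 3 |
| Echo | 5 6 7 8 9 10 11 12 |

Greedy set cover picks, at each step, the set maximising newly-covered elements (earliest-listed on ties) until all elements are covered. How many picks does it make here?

3

Greedy: pick Atlas (covers 9 new) → pick Echo (covers 2 new) → pick Comet (covers 1 new). Total picks: 3.
(The true minimum cover uses only 2 sets, so greedy is not optimal here.)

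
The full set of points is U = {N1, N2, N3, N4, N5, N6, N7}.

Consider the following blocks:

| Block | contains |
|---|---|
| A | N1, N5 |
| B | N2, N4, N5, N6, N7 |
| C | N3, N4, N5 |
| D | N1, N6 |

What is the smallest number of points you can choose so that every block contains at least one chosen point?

2

H = {N1, N4} meets every block (each contains at least one member of H), and |H| = 2.
The blocks C, D are pairwise disjoint, so any hitting set needs a separate point for each — at least 2. Hence 2 is optimal.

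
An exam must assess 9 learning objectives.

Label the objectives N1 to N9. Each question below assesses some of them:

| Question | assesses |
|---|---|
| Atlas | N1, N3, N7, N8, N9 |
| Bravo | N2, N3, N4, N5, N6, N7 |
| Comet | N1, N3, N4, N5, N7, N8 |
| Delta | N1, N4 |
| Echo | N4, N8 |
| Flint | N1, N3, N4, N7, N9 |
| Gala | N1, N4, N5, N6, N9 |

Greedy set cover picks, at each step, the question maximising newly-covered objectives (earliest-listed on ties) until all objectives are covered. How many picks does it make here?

2

Greedy: pick Bravo (covers 6 new) → pick Atlas (covers 3 new). Total picks: 2.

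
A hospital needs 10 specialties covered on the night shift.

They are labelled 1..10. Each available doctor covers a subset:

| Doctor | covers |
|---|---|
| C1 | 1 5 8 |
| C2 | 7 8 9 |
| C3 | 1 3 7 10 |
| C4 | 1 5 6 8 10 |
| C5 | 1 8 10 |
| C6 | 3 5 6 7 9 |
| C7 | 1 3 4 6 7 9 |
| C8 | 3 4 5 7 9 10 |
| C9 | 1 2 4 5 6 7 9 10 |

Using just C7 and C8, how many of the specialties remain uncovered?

Union of C7, C8 = {1, 3, 4, 5, 6, 7, 9, 10}.
Not covered: 2, 8 — 2 specialties.

2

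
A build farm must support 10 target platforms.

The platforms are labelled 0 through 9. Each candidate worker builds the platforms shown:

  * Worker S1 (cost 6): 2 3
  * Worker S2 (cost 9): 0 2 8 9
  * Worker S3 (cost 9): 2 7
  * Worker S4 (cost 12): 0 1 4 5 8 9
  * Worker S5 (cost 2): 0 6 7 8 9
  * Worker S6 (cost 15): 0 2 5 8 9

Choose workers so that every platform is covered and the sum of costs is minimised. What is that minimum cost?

20

S1, S4, S5 together cover every platform (S1 ∪ S4 ∪ S5 = {0, 1, 2, 3, 4, 5, 6, 7, 8, 9}); total cost 6 + 12 + 2 = 20.
No covering selection has total cost below 20.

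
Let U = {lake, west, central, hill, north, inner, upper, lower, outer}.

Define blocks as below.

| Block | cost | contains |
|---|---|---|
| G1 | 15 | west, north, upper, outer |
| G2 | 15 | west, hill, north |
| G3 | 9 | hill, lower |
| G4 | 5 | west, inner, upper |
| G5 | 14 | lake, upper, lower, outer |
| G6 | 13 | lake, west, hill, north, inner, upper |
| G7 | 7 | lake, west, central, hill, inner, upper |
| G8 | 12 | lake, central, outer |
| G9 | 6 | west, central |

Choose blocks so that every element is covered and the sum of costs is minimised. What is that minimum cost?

G1, G3, G7 together cover every element (G1 ∪ G3 ∪ G7 = {lake, west, central, hill, north, inner, upper, lower, outer}); total cost 15 + 9 + 7 = 31.
The greedy pick G7, G5, G6 costs 34; no covering selection beats 31.

31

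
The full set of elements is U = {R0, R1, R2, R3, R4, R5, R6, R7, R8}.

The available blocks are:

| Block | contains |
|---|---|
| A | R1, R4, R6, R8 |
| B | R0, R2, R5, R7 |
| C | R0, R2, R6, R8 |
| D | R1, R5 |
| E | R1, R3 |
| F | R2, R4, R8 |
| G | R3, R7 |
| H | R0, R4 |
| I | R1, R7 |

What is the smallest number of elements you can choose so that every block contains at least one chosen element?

T = {R1, R2, R4, R7} meets every block (each contains at least one member of T), and |T| = 4.
No choice of 3 elements meets every block, so 4 is the minimum.

4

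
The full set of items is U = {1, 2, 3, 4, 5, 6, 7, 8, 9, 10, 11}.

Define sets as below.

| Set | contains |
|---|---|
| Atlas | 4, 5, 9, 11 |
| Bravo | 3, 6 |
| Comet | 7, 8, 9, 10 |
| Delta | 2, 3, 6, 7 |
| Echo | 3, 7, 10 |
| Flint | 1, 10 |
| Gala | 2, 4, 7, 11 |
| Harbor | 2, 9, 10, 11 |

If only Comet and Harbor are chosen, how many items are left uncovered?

Union of Comet, Harbor = {2, 7, 8, 9, 10, 11}.
Not covered: 1, 3, 4, 5, 6 — 5 items.

5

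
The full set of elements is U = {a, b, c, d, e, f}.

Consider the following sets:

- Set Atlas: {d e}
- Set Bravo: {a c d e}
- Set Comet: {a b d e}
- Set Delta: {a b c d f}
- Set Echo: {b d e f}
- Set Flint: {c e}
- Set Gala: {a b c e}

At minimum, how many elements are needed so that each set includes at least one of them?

2

H = {c, e} meets every set (each contains at least one member of H), and |H| = 2.
No single element lies in every set, so at least 2 are needed and 2 is optimal.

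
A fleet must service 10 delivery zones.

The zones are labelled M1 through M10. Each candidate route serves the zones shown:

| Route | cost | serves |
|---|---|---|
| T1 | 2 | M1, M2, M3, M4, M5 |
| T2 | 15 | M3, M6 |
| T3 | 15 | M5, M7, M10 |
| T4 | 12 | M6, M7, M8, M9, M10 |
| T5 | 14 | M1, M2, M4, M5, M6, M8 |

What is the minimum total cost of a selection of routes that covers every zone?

14

T1, T4 together cover every zone (T1 ∪ T4 = {M1, M2, M3, M4, M5, M6, M7, M8, M9, M10}); total cost 2 + 12 = 14.
No covering selection has total cost below 14.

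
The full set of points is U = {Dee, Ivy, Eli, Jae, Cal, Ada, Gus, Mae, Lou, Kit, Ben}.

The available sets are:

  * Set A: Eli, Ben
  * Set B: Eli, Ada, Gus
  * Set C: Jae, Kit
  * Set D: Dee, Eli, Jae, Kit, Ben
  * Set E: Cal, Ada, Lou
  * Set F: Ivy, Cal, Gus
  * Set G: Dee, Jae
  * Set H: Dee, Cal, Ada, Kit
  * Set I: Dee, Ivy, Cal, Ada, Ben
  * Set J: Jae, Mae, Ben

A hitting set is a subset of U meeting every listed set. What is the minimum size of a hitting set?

The 3 points {Eli, Jae, Cal} hit every set.
The sets A, C, F are pairwise disjoint, so any hitting set needs a separate point for each — at least 3. Hence 3 is optimal.

3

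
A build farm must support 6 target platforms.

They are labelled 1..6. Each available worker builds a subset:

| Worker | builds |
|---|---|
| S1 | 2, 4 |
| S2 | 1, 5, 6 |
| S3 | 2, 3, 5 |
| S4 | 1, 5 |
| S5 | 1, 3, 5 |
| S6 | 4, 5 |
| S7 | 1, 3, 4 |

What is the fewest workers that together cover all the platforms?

Take {S1, S2, S5}. Their union is {1, 2, 3, 4, 5, 6}, which is all 6 platforms.
Only S2 contains 6, so S2 is forced; the remaining 3 platforms need at least 2 more workers (each remaining worker adds at most 2) — so at least 3 workers are needed, and 3 is optimal.

3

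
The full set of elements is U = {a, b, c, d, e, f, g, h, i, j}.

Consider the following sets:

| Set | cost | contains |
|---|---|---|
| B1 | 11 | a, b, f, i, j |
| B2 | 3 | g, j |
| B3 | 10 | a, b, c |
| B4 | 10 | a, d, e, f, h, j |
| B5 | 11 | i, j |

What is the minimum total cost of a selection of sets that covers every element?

B1, B2, B3, B4 together cover every element (B1 ∪ B2 ∪ B3 ∪ B4 = {a, b, c, d, e, f, g, h, i, j}); total cost 11 + 3 + 10 + 10 = 34.
No covering selection has total cost below 34.

34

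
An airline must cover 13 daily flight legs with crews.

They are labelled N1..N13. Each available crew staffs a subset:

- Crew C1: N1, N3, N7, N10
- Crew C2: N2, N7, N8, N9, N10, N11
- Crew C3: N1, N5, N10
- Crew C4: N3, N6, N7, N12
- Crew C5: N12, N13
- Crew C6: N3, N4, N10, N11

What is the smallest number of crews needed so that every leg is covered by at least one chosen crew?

5

Take {C2, C3, C4, C5, C6}. Their union is {N1, N2, N3, N4, N5, N6, N7, N8, N9, N10, N11, N12, N13}, which is all 13 legs.
No 4 of the 6 crews cover everything (all 15 combinations miss at least one leg), so 5 is optimal.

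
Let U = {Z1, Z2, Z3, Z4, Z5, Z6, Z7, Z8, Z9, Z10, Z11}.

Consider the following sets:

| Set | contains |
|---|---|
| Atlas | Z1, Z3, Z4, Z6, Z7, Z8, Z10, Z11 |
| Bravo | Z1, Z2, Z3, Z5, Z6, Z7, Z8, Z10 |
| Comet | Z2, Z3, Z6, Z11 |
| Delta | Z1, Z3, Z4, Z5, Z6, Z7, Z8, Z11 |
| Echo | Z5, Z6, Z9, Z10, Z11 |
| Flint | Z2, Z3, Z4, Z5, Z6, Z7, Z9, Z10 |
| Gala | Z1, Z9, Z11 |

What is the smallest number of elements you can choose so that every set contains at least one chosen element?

2

Take H = {Z3, Z9}. Each listed set contains at least one of these, so H is a hitting set of size 2.
No single element lies in every set, so at least 2 are needed and 2 is optimal.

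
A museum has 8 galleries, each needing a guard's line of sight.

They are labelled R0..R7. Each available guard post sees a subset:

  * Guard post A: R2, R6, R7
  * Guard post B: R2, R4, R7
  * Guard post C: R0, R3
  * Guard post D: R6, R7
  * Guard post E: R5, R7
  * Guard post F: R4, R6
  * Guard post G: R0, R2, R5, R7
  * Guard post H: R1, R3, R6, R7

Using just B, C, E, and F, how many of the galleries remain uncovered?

1

Union of B, C, E, F = {R0, R2, R3, R4, R5, R6, R7}.
Not covered: R1 — 1 gallery.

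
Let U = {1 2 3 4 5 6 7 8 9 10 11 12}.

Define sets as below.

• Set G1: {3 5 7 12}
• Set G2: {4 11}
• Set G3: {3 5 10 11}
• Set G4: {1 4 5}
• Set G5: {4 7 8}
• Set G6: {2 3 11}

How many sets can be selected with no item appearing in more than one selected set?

2

G5, G6 are pairwise disjoint (G5={4,7,8}; G6={2,3,11}).
Every remaining set overlaps one of these, and no 3 of the listed sets are pairwise disjoint, so 2 is the maximum.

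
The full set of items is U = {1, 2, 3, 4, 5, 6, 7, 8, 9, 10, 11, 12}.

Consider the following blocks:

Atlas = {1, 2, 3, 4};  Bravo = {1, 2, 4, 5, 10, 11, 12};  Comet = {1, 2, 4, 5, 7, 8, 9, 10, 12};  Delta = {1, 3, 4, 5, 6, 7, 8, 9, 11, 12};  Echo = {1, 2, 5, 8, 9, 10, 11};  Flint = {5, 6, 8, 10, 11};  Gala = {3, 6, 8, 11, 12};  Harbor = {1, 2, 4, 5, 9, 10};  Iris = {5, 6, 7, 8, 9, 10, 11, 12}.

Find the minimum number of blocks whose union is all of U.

Comet and Gala cover everything between them: the union {1, 2, 3, 4, 5, 6, 7, 8, 9, 10, 11, 12} is all of U.
No single block has all 12 items (the largest, Delta, has 10), so 2 is optimal.

2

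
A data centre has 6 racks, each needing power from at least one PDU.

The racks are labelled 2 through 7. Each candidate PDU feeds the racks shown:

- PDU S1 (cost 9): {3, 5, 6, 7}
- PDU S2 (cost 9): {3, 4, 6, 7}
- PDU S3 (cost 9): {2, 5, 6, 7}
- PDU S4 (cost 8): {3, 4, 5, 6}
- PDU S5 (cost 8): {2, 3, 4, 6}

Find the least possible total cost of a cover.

17

S1, S5 together cover every rack (S1 ∪ S5 = {2, 3, 4, 5, 6, 7}); total cost 9 + 8 = 17.
No covering selection has total cost below 17.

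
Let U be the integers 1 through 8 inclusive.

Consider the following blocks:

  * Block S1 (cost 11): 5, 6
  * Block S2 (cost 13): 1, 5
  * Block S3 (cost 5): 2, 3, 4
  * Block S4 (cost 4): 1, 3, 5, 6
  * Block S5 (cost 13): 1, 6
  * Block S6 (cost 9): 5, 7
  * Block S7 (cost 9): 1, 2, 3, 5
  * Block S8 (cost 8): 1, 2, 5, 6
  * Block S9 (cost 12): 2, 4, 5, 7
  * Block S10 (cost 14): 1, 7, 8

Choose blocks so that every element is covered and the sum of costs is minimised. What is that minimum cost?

23

S3, S4, S10 together cover every element (S3 ∪ S4 ∪ S10 = {1, 2, 3, 4, 5, 6, 7, 8}); total cost 5 + 4 + 14 = 23.
No covering selection has total cost below 23.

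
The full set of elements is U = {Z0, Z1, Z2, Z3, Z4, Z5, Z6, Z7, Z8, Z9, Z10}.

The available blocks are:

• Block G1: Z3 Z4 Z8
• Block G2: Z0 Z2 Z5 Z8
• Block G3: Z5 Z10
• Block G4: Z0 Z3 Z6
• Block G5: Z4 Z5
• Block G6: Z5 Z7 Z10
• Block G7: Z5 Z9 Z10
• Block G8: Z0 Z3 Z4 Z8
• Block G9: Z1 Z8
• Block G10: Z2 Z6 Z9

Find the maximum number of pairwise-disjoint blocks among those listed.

3

G3, G8, G10 are pairwise disjoint (G3={Z5,Z10}; G8={Z0,Z3,Z4,Z8}; G10={Z2,Z6,Z9}).
Every remaining block overlaps one of these, and no 4 of the listed blocks are pairwise disjoint, so 3 is the maximum.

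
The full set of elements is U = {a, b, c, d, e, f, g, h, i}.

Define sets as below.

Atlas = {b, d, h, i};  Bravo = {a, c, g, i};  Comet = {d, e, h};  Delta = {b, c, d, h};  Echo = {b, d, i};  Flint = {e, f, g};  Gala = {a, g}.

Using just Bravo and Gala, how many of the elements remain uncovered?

Union of Bravo, Gala = {a, c, g, i}.
Not covered: b, d, e, f, h — 5 elements.

5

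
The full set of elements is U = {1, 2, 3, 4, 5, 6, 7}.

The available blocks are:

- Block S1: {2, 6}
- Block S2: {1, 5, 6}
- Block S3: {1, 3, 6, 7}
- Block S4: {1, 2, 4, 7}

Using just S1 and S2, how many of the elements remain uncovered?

3

Union of S1, S2 = {1, 2, 5, 6}.
Not covered: 3, 4, 7 — 3 elements.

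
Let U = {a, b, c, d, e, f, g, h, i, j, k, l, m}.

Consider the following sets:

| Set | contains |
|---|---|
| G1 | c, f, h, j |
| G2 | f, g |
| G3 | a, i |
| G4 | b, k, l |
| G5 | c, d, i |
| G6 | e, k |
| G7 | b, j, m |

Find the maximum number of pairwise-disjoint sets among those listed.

G2, G3, G6, G7 are pairwise disjoint (G2={f,g}; G3={a,i}; G6={e,k}; G7={b,j,m}).
Every remaining set overlaps one of these, and no 5 of the listed sets are pairwise disjoint, so 4 is the maximum.

4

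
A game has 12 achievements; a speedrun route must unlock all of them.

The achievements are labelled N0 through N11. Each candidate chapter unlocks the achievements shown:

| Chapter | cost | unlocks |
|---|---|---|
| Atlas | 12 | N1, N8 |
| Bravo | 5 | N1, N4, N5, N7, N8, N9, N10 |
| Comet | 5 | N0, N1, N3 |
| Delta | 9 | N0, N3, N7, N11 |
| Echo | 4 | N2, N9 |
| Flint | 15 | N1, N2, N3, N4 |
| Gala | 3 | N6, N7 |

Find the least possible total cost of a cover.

21

Bravo, Delta, Echo, Gala together cover every achievement (Bravo ∪ Delta ∪ Echo ∪ Gala = {N0, N1, N2, N3, N4, N5, N6, N7, N8, N9, N10, N11}); total cost 5 + 9 + 4 + 3 = 21.
The greedy pick Bravo, Comet, Gala, Echo, Delta costs 26; no covering selection beats 21.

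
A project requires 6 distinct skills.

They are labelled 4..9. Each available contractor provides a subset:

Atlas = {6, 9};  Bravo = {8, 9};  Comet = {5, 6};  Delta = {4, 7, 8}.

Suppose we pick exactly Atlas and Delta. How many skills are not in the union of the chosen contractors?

Union of Atlas, Delta = {4, 6, 7, 8, 9}.
Not covered: 5 — 1 skill.

1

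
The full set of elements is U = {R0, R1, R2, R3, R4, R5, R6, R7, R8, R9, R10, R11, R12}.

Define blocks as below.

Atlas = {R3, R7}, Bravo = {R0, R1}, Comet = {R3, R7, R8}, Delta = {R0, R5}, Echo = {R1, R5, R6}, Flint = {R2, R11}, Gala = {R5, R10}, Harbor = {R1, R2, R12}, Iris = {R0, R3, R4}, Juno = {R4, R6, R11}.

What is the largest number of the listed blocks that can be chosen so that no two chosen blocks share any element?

4

Atlas, Gala, Harbor, Juno are pairwise disjoint (Atlas={R3,R7}; Gala={R5,R10}; Harbor={R1,R2,R12}; Juno={R4,R6,R11}).
Every remaining block overlaps one of these, and no 5 of the listed blocks are pairwise disjoint, so 4 is the maximum.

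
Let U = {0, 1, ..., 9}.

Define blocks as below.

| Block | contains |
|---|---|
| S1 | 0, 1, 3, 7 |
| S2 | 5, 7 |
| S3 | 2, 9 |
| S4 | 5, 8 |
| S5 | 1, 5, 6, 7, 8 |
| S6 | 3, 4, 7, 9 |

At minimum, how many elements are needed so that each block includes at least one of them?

3

Take H = {2, 7, 8}. Each listed block contains at least one of these, so H is a hitting set of size 3.
The blocks S1, S3, S4 are pairwise disjoint, so any hitting set needs a separate element for each — at least 3. Hence 3 is optimal.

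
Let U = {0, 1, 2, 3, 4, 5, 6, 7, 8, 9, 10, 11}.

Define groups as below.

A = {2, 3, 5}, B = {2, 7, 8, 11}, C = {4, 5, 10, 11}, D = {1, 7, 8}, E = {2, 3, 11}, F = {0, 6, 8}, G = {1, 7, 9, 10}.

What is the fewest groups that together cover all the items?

4

C and E and F and G together: C ∪ E ∪ F ∪ G = {0, 1, 2, 3, 4, 5, 6, 7, 8, 9, 10, 11} — every item is covered.
Only F contains 0, so F is forced; the remaining 9 items need at least 3 more groups (each remaining group adds at most 4) — so at least 4 groups are needed, and 4 is optimal.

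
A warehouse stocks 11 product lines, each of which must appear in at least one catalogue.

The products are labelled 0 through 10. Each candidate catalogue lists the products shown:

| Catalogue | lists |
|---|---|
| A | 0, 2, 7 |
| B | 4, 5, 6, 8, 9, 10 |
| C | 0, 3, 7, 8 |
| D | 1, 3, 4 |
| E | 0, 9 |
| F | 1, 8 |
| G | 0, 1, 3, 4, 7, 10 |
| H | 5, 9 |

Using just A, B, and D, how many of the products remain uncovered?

Union of A, B, D = {0, 1, 2, 3, 4, 5, 6, 7, 8, 9, 10} — that's every product, so 0 are uncovered.

0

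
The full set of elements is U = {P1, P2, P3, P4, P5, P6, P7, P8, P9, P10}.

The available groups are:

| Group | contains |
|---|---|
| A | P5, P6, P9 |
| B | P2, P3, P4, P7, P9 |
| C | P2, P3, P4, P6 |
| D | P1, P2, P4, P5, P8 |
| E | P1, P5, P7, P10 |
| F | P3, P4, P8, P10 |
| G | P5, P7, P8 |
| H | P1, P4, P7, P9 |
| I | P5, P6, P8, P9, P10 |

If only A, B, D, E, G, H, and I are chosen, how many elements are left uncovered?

0

Union of A, B, D, E, G, H, I = {P1, P2, P3, P4, P5, P6, P7, P8, P9, P10} — that's every element, so 0 are uncovered.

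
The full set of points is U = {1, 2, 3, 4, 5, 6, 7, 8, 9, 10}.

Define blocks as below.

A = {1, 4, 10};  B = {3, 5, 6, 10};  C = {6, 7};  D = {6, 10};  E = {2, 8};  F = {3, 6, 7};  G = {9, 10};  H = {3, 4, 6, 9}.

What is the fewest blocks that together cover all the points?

5

Take {A, B, C, E, G}. Their union is {1, 2, 3, 4, 5, 6, 7, 8, 9, 10}, which is all 10 points.
No 4 of the 8 blocks cover everything (all 70 combinations miss at least one point), so 5 is optimal.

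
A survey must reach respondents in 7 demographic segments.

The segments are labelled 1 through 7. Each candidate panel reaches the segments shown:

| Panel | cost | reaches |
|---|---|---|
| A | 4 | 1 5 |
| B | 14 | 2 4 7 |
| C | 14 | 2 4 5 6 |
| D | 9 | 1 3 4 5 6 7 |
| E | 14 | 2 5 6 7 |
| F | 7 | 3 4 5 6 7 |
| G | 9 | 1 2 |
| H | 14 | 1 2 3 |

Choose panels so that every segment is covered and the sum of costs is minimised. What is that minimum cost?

F, G together cover every segment (F ∪ G = {1, 2, 3, 4, 5, 6, 7}); total cost 7 + 9 = 16.
The greedy pick F, A, G costs 20; no covering selection beats 16.

16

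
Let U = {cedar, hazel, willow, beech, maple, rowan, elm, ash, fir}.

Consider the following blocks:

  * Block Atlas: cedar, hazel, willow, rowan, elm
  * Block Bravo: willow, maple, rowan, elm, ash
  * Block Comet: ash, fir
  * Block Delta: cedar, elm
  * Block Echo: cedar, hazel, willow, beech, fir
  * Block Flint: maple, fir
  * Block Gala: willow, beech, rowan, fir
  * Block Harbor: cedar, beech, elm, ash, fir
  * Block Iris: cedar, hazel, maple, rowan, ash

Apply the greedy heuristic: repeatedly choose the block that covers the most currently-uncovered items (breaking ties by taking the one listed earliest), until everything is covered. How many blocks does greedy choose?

Greedy: pick Atlas (covers 5 new) → pick Harbor (covers 3 new) → pick Bravo (covers 1 new). Total picks: 3.
(The true minimum cover uses only 2 blocks, so greedy is not optimal here.)

3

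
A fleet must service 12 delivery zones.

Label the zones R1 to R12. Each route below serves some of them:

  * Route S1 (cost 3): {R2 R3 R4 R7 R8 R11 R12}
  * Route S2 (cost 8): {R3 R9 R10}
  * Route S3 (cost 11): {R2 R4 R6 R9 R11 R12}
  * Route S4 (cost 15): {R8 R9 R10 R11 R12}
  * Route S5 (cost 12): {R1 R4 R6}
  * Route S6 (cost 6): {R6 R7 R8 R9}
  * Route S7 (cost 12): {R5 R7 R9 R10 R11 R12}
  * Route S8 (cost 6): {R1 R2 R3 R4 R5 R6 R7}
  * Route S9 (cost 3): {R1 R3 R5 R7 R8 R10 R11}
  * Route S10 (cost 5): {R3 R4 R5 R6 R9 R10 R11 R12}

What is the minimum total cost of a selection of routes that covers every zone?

S1, S9, S10 together cover every zone (S1 ∪ S9 ∪ S10 = {R1, R2, R3, R4, R5, R6, R7, R8, R9, R10, R11, R12}); total cost 3 + 3 + 5 = 11.
No covering selection has total cost below 11.

11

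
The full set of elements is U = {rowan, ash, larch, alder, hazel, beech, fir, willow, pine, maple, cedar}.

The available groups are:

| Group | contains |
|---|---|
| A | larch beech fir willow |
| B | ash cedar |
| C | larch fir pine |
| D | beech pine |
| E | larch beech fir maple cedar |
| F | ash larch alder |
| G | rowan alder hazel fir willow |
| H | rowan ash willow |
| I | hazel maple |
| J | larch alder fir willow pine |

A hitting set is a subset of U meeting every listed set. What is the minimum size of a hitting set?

T = {ash, larch, hazel, beech} meets every group (each contains at least one member of T), and |T| = 4.
No choice of 3 elements meets every group, so 4 is the minimum.

4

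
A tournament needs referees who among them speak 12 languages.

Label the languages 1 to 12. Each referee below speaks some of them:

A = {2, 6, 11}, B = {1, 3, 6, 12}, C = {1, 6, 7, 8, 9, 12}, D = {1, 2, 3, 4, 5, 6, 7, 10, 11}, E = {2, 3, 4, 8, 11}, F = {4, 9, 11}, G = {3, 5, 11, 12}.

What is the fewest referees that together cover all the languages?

Take {C, D}. Their union is {1, 2, 3, 4, 5, 6, 7, 8, 9, 10, 11, 12}, which is all 12 languages.
No single referee has all 12 languages (the largest, D, has 9), so 2 is optimal.

2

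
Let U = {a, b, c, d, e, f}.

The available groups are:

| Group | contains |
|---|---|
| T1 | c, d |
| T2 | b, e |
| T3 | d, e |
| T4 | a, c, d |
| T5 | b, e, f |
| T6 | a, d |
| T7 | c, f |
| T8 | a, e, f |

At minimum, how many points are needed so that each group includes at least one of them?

3

The 3 points {a, c, e} hit every group.
The groups T2, T6, T7 are pairwise disjoint, so any hitting set needs a separate point for each — at least 3. Hence 3 is optimal.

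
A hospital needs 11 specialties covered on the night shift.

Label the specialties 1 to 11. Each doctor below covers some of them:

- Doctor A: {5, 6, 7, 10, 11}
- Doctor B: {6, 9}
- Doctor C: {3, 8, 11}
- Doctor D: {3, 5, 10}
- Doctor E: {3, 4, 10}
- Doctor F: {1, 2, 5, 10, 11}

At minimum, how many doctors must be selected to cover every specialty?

A and B and C and E and F together: A ∪ B ∪ C ∪ E ∪ F = {1, 2, 3, 4, 5, 6, 7, 8, 9, 10, 11} — every specialty is covered.
No 4 of the 6 doctors cover everything (all 15 combinations miss at least one specialty), so 5 is optimal.

5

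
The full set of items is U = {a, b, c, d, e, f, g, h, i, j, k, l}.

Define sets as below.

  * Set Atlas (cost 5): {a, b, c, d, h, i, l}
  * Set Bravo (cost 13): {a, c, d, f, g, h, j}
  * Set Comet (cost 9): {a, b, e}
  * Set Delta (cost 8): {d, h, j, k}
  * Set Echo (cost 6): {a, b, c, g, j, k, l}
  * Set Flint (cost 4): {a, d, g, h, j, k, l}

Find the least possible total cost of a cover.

Atlas, Bravo, Comet, Flint together cover every item (Atlas ∪ Bravo ∪ Comet ∪ Flint = {a, b, c, d, e, f, g, h, i, j, k, l}); total cost 5 + 13 + 9 + 4 = 31.
No covering selection has total cost below 31.

31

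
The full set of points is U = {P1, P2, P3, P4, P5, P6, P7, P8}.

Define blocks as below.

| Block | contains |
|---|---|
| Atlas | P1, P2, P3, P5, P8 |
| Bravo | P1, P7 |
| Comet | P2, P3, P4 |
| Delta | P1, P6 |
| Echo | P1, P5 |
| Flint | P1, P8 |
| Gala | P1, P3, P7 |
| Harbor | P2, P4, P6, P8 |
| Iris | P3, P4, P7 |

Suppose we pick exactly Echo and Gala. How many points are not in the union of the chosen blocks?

Union of Echo, Gala = {P1, P3, P5, P7}.
Not covered: P2, P4, P6, P8 — 4 points.

4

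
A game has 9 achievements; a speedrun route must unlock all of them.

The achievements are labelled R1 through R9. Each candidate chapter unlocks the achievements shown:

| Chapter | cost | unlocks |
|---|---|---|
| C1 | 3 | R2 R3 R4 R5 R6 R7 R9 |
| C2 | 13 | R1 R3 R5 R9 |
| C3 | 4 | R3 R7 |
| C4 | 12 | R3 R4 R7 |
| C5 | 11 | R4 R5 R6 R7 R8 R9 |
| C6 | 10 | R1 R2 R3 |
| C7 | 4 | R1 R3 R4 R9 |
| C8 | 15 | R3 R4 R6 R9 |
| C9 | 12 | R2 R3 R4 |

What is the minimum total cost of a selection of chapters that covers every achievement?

18

C1, C5, C7 together cover every achievement (C1 ∪ C5 ∪ C7 = {R1, R2, R3, R4, R5, R6, R7, R8, R9}); total cost 3 + 11 + 4 = 18.
No covering selection has total cost below 18.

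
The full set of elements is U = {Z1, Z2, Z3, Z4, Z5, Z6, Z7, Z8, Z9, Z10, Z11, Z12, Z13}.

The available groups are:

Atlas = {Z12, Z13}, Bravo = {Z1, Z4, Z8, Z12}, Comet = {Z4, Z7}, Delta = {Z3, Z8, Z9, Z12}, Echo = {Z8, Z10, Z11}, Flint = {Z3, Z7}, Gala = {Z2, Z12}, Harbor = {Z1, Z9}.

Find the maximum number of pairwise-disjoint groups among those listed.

Atlas, Echo, Flint, Harbor are pairwise disjoint (Atlas={Z12,Z13}; Echo={Z8,Z10,Z11}; Flint={Z3,Z7}; Harbor={Z1,Z9}).
Every remaining group overlaps one of these, and no 5 of the listed groups are pairwise disjoint, so 4 is the maximum.

4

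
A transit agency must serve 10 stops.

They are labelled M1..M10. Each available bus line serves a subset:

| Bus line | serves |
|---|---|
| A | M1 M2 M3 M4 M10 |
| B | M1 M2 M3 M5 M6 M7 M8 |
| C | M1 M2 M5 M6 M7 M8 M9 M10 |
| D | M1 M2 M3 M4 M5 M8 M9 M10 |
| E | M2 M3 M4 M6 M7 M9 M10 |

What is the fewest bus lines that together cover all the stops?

2

B and E together: B ∪ E = {M1, M2, M3, M4, M5, M6, M7, M8, M9, M10} — every stop is covered.
No single bus line has all 10 stops (the largest, C, has 8), so 2 is optimal.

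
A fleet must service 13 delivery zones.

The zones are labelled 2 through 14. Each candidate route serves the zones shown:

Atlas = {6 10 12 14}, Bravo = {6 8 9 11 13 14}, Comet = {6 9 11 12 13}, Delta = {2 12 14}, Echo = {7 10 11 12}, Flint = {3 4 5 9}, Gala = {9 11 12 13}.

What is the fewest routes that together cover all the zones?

4

Take {Bravo, Delta, Echo, Flint}. Their union is {2, 3, 4, 5, 6, 7, 8, 9, 10, 11, 12, 13, 14}, which is all 13 zones.
Only Bravo contains 8, so Bravo is forced; the remaining 7 zones need at least 3 more routes (each remaining route adds at most 3) — so at least 4 routes are needed, and 4 is optimal.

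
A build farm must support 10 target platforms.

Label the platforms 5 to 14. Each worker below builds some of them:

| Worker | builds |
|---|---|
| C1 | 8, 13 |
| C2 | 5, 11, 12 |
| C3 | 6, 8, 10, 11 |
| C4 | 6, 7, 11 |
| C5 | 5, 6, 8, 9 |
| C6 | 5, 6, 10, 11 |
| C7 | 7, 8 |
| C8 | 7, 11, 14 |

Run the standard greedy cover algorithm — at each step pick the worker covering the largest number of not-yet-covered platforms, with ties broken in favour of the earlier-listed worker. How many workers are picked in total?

5

Greedy: pick C3 (covers 4 new) → pick C2 (covers 2 new) → pick C8 (covers 2 new) → pick C1 (covers 1 new) → pick C5 (covers 1 new). Total picks: 5.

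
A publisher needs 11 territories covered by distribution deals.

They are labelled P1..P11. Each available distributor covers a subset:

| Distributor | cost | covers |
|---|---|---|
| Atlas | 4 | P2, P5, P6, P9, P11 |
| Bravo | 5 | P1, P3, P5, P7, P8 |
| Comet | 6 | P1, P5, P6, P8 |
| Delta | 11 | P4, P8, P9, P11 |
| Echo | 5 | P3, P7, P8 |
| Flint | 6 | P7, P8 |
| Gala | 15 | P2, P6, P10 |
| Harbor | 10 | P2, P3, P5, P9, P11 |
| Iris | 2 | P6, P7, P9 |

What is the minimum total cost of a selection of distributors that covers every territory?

Bravo, Delta, Gala together cover every territory (Bravo ∪ Delta ∪ Gala = {P1, P2, P3, P4, P5, P6, P7, P8, P9, P10, P11}); total cost 5 + 11 + 15 = 31.
The greedy pick Iris, Bravo, Atlas, Delta, Gala costs 37; no covering selection beats 31.

31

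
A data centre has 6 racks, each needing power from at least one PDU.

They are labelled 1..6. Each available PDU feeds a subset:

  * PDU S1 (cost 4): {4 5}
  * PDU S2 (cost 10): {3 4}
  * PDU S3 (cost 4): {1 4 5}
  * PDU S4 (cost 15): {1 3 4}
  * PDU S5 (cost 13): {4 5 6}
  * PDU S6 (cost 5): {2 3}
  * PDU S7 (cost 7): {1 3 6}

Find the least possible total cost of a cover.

S1, S6, S7 together cover every rack (S1 ∪ S6 ∪ S7 = {1, 2, 3, 4, 5, 6}); total cost 4 + 5 + 7 = 16.
No covering selection has total cost below 16.

16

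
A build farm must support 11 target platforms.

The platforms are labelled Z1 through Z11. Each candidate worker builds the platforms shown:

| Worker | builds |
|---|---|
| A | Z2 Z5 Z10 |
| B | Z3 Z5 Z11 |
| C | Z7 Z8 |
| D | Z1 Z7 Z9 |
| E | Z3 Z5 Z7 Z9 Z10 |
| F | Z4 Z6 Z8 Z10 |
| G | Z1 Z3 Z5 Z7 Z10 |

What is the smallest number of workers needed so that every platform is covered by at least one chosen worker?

4

Take {A, B, D, F}. Their union is {Z1, Z2, Z3, Z4, Z5, Z6, Z7, Z8, Z9, Z10, Z11}, which is all 11 platforms.
Only A contains Z2, so A is forced; the remaining 8 platforms need at least 3 more workers (each remaining worker adds at most 3) — so at least 4 workers are needed, and 4 is optimal.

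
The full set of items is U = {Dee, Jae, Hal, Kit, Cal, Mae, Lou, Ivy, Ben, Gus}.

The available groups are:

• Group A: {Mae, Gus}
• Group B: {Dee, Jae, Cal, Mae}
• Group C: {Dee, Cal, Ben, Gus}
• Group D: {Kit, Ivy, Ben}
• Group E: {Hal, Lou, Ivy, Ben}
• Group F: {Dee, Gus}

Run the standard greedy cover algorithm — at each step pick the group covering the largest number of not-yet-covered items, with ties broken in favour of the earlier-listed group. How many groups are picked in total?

4

Greedy: pick B (covers 4 new) → pick E (covers 4 new) → pick A (covers 1 new) → pick D (covers 1 new). Total picks: 4.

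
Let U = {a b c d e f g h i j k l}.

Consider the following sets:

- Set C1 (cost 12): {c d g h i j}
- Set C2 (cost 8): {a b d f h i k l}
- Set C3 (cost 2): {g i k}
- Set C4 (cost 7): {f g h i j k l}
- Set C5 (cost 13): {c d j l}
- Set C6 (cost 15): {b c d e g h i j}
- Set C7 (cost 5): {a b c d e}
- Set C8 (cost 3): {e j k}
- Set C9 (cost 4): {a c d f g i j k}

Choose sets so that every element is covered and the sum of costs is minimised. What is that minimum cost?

C4, C7 together cover every element (C4 ∪ C7 = {a, b, c, d, e, f, g, h, i, j, k, l}); total cost 7 + 5 = 12.
The greedy pick C9, C7, C4 costs 16; no covering selection beats 12.

12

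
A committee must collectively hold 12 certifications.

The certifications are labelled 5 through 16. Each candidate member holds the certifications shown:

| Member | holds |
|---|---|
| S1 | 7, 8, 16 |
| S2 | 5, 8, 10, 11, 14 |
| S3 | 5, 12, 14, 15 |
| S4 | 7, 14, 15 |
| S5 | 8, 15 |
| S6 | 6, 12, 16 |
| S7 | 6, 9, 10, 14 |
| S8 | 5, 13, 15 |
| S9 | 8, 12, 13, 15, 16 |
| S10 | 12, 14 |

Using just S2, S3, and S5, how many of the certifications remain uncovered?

5

Union of S2, S3, S5 = {5, 8, 10, 11, 12, 14, 15}.
Not covered: 6, 7, 9, 13, 16 — 5 certifications.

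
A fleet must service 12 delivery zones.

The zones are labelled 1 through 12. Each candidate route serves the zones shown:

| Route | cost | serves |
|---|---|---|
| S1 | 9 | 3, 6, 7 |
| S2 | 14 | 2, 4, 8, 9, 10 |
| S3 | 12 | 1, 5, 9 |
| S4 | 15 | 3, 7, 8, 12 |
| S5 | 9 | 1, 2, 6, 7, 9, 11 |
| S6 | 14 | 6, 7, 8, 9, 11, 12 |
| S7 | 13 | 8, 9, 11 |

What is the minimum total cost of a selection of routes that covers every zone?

49

S1, S2, S3, S6 together cover every zone (S1 ∪ S2 ∪ S3 ∪ S6 = {1, 2, 3, 4, 5, 6, 7, 8, 9, 10, 11, 12}); total cost 9 + 14 + 12 + 14 = 49.
The greedy pick S5, S2, S4, S3 costs 50; no covering selection beats 49.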